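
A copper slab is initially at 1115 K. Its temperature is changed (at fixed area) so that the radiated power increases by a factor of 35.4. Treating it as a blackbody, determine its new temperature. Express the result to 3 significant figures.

P ∝ T⁴, so T₂/T₁ = (P₂/P₁)^(1/4) = (35.4)^(1/4) = 2.43922.
T₂ = 1115 × 2.43922 = 2.72×10³ K.

T₂ ≈ 2.72×10³ K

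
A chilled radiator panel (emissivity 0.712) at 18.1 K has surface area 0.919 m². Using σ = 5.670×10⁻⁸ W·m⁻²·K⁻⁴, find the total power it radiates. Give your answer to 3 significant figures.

P ≈ 3.98×10⁻³ W

Area A = 0.919 m².
P = εσAT⁴ = 0.712 × 5.670×10⁻⁸ × 0.919 × (18.1)⁴ = 3.98×10⁻³ W.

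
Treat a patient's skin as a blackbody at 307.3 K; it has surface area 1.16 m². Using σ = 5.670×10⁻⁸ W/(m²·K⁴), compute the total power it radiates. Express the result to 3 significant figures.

Area A = 1.16 m².
P = σAT⁴ = 5.670×10⁻⁸ × 1.16 × (307.3)⁴ = 587 W.

P ≈ 587 W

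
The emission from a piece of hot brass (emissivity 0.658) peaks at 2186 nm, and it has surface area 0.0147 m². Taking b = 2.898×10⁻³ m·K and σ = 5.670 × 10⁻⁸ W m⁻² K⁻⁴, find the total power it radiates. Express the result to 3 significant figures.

Wien's law: T = b/λ_max = 2.898×10⁻³/2.186×10⁻⁶ = 1325.71 K.
Area A = 0.0147 m².
Then P = εσAT⁴ = 0.658×5.670×10⁻⁸×0.0147×(1325.71)⁴ = 1.69×10³ W.

P ≈ 1.69×10³ W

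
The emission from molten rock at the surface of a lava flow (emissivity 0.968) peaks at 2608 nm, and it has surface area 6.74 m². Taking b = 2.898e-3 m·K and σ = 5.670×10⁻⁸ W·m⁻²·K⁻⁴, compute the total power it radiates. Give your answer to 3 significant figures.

Wien's law: T = b/λ_max = 2.898×10⁻³/2.608×10⁻⁶ = 1111.20 K.
Area A = 6.74 m².
Then P = εσAT⁴ = 0.968×5.670×10⁻⁸×6.74×(1111.20)⁴ = 5.64×10⁵ W.

P ≈ 5.64×10⁵ W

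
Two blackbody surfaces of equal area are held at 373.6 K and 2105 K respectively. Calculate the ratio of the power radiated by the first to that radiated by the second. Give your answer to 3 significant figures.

With equal areas, P₁/P₂ = (T₁/T₂)⁴ = (373.6/2105)⁴ = 9.92×10⁻⁴.

P₁/P₂ ≈ 9.92×10⁻⁴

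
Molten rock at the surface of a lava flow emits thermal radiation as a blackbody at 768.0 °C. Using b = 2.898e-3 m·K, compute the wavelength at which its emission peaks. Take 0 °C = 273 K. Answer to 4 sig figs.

λ_max ≈ 2784 nm

T = 768.0 °C + 273 = 1041.0 K.
Wien's displacement law: λ_max = b/T = (2.898×10⁻³ m·K)/(1041.0 K) = 2.7839×10⁻⁶ m.
That is 2784 nm, in the infrared range.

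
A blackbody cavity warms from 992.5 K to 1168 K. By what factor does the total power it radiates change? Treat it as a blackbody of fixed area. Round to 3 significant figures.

P ∝ T⁴, so P₂/P₁ = (T₂/T₁)⁴ = (1168/992.5)⁴ = (1.17683)⁴ = 1.92.

P₂/P₁ ≈ 1.92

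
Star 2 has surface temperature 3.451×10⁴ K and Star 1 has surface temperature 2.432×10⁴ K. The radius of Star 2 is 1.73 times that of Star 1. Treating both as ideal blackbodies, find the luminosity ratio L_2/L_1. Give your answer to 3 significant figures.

L ∝ R²T⁴, so L_2/L_1 = (R_2/R_1)²(T_2/T_1)⁴ = (1.73)² × (3.451×10⁴/2.432×10⁴)⁴ = 2.9929 × 4.05439 = 12.1.

L_2/L_1 ≈ 12.1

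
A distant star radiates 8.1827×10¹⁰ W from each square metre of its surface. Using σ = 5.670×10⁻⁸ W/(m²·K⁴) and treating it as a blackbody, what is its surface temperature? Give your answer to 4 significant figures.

T ≈ 3.466×10⁴ K

I = σT⁴, so T = (I/σ)^(1/4) = (8.1827×10¹⁰/(5.670×10⁻⁸))^(1/4) = 3.466×10⁴ K.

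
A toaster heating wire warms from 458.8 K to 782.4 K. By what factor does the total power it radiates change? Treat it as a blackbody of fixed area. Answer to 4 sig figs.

P ∝ T⁴, so P₂/P₁ = (T₂/T₁)⁴ = (782.4/458.8)⁴ = (1.70532)⁴ = 8.457.

P₂/P₁ ≈ 8.457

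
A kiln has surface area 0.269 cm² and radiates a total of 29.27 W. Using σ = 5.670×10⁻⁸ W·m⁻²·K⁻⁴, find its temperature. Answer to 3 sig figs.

Area A = 0.269 cm² = 2.69×10⁻⁵ m².
P = σAT⁴ ⇒ T = (P/(σA))^(1/4) = (29.27/(5.670×10⁻⁸×2.69×10⁻⁵))^(1/4) = 2.09×10³ K.

T ≈ 2.09×10³ K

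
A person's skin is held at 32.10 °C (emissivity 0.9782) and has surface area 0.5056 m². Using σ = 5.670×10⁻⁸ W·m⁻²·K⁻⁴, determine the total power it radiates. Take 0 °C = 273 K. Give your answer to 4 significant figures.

P ≈ 243.0 W

T = 32.10 °C + 273 = 305.10 K.
Area A = 0.5056 m².
P = εσAT⁴ = 0.9782 × 5.670×10⁻⁸ × 0.5056 × (305.10)⁴ = 243.0 W.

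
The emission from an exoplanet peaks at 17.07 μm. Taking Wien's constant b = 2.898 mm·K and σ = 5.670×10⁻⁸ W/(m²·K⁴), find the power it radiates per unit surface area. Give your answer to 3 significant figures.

Wien's law: T = b/λ_max = 2.898×10⁻³/1.707×10⁻⁵ = 169.772 K.
Then I = σT⁴ = 5.670×10⁻⁸×(169.772)⁴ = 47.1 W/m².

I ≈ 47.1 W/m²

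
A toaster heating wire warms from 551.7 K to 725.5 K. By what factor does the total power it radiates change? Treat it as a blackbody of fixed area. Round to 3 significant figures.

P ∝ T⁴, so P₂/P₁ = (T₂/T₁)⁴ = (725.5/551.7)⁴ = (1.31503)⁴ = 2.99.

P₂/P₁ ≈ 2.99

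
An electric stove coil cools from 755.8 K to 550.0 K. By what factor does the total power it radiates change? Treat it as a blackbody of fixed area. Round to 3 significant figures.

P ∝ T⁴, so P₂/P₁ = (T₂/T₁)⁴ = (550.0/755.8)⁴ = (0.727706)⁴ = 0.280.

P₂/P₁ ≈ 0.280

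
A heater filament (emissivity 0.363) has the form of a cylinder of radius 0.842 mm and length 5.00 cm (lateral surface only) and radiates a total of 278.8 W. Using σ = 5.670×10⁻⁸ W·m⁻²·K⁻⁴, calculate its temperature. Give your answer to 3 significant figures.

T ≈ 2.68×10³ K

Lateral area A = 2πrL = 2π×8.42×10⁻⁴×0.0500 = 2.64522×10⁻⁴ m².
P = εσAT⁴ ⇒ T = (P/(εσA))^(1/4) = (278.8/(0.363×5.670×10⁻⁸×2.64522×10⁻⁴))^(1/4) = 2.68×10³ K.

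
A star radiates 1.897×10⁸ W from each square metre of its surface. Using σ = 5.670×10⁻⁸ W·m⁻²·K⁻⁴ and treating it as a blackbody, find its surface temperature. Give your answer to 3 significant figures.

I = σT⁴, so T = (I/σ)^(1/4) = (1.897×10⁸/(5.670×10⁻⁸))^(1/4) = 7.61×10³ K.

T ≈ 7.61×10³ K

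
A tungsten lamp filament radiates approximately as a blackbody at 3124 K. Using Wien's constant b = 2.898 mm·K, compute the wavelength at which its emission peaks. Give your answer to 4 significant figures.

λ_max ≈ 0.9277 μm

Wien's displacement law: λ_max = b/T = (2.898×10⁻³ m·K)/(3124 K) = 9.2766×10⁻⁷ m.
That is 0.9277 μm, in the infrared range.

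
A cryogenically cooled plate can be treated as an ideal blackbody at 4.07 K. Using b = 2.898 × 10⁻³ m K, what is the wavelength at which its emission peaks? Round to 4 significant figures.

λ_max ≈ 0.7120 mm

Wien's displacement law: λ_max = b/T = (2.898×10⁻³ m·K)/(4.07 K) = 7.1204×10⁻⁴ m.
That is 0.7120 mm, in the infrared range.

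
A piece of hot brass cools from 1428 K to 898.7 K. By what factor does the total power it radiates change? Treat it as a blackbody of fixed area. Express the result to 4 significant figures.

P ∝ T⁴, so P₂/P₁ = (T₂/T₁)⁴ = (898.7/1428)⁴ = (0.629342)⁴ = 0.1569.

P₂/P₁ ≈ 0.1569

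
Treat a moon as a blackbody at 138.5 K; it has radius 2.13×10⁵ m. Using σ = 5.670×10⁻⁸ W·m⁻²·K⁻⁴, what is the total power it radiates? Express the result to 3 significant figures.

Surface area A = 4πR² = 4π(2.13×10⁵ m)² = 5.70124×10¹¹ m².
P = σAT⁴ = 5.670×10⁻⁸ × 5.70124×10¹¹ × (138.5)⁴ = 1.19×10¹³ W.

P ≈ 1.19×10¹³ W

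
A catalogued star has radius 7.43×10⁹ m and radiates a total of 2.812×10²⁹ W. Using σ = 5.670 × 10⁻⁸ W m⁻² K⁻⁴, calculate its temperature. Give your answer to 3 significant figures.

T ≈ 9.20×10³ K

Surface area A = 4πR² = 4π(7.43×10⁹ m)² = 6.93725×10²⁰ m².
P = σAT⁴ ⇒ T = (P/(σA))^(1/4) = (2.812×10²⁹/(5.670×10⁻⁸×6.93725×10²⁰))^(1/4) = 9.20×10³ K.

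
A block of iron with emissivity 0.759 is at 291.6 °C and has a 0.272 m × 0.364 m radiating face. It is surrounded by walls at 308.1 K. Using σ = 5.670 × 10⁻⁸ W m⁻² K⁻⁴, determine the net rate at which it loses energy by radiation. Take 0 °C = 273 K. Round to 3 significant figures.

Net loss ≈ 395 W

T = 291.6 °C + 273 = 564.6 K.
Area A = 0.272 × 0.364 = 0.099008 m².
Net radiated power P_net = εσA(T⁴ − T₀⁴) = 0.759×5.670×10⁻⁸×0.099008×(564.6⁴ − 308.1⁴).
T⁴ − T₀⁴ = 1.01616×10¹¹ − 9.01087×10⁹ = 9.26051×10¹⁰ K⁴, so P_net = 395 W.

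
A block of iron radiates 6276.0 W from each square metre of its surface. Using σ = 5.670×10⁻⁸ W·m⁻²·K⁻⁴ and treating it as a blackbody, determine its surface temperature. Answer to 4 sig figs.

I = σT⁴, so T = (I/σ)^(1/4) = (6276.0/(5.670×10⁻⁸))^(1/4) = 576.8 K.

T ≈ 576.8 K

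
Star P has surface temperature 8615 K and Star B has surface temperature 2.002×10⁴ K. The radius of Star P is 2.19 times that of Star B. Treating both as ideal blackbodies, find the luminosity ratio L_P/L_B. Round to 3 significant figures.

L_P/L_B ≈ 0.164

L ∝ R²T⁴, so L_P/L_B = (R_P/R_B)²(T_P/T_B)⁴ = (2.19)² × (8615/2.002×10⁴)⁴ = 4.7961 × 0.0342898 = 0.164.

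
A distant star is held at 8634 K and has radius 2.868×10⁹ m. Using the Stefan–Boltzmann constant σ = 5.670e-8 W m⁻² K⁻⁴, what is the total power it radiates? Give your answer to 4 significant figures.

P ≈ 3.257×10²⁸ W

Surface area A = 4πR² = 4π(2.868×10⁹ m)² = 1.03364×10²⁰ m².
P = σAT⁴ = 5.670×10⁻⁸ × 1.03364×10²⁰ × (8634)⁴ = 3.257×10²⁸ W.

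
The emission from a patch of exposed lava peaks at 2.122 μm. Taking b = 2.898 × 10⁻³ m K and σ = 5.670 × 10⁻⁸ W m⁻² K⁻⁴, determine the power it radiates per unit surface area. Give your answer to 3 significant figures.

I ≈ 1.97×10⁵ W/m²

Wien's law: T = b/λ_max = 2.898×10⁻³/2.122×10⁻⁶ = 1365.69 K.
Then I = σT⁴ = 5.670×10⁻⁸×(1365.69)⁴ = 1.97×10⁵ W/m².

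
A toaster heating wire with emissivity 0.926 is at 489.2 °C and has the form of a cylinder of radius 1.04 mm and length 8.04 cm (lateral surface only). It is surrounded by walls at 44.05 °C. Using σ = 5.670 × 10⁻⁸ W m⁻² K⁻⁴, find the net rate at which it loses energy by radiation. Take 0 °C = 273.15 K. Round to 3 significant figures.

Net loss ≈ 9.04 W

T = 489.2 °C + 273.15 = 762.35 K.
Surroundings: T = 44.05 °C + 273.15 = 317.20 K.
Lateral area A = 2πrL = 2π×1.04×10⁻³×0.0804 = 5.25375×10⁻⁴ m².
Net radiated power P_net = εσA(T⁴ − T₀⁴) = 0.926×5.670×10⁻⁸×5.25375×10⁻⁴×(762.35⁴ − 317.20⁴).
T⁴ − T₀⁴ = 3.37767×10¹¹ − 1.01235×10¹⁰ = 3.27644×10¹¹ K⁴, so P_net = 9.04 W.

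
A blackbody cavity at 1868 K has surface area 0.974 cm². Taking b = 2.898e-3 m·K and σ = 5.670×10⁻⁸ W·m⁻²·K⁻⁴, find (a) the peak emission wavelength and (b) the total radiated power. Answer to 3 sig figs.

λ_max ≈ 1.55×10³ nm; P ≈ 67.2 W

(a) λ_max = b/T = 2.898×10⁻³/1868 = 1.551×10⁻⁶ m = 1.55×10³ nm.
Area A = 0.974 cm² = 9.74×10⁻⁵ m².
(b) P = σAT⁴ = 5.670×10⁻⁸×9.74×10⁻⁵×(1868)⁴ = 67.2 W.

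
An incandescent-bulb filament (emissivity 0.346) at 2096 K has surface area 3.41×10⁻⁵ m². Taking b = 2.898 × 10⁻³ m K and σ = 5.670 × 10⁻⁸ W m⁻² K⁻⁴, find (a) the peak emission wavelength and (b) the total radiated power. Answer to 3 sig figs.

λ_max ≈ 1.38 μm; P ≈ 12.9 W

(a) λ_max = b/T = 2.898×10⁻³/2096 = 1.383×10⁻⁶ m = 1.38 μm.
Area A = 3.41×10⁻⁵ m².
(b) P = εσAT⁴ = 0.346×5.670×10⁻⁸×3.41×10⁻⁵×(2096)⁴ = 12.9 W.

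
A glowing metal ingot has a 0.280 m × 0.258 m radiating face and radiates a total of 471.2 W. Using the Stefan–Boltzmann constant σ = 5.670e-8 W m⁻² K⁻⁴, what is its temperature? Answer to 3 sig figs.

T ≈ 582 K

Area A = 0.280 × 0.258 = 0.07224 m².
P = σAT⁴ ⇒ T = (P/(σA))^(1/4) = (471.2/(5.670×10⁻⁸×0.07224))^(1/4) = 582 K.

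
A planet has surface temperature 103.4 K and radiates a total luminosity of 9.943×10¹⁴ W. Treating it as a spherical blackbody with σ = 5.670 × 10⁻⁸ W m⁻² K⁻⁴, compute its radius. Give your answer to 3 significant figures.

R ≈ 3.49×10⁶ m

L = 4πR²σT⁴ ⇒ R = √(L/(4πσT⁴)).
σT⁴ = 6.48135 W/m², so R = √(9.943×10¹⁴/(4π×6.48135)) = 3.49×10⁶ m.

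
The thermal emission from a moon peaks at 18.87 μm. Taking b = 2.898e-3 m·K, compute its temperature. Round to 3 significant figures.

T ≈ 154 K

Wien's law gives T = b/λ_max = (2.898×10⁻³ m·K)/(1.887×10⁻⁵ m) = 154 K.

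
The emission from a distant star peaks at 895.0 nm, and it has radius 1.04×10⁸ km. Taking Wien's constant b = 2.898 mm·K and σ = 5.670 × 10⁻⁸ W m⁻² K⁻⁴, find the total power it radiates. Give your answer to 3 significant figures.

P ≈ 8.47×10²⁹ W

Wien's law: T = b/λ_max = 2.898×10⁻³/8.950×10⁻⁷ = 3237.99 K.
Surface area A = 4πR² = 4π(1.04×10¹¹ m)² = 1.35918×10²³ m².
Then P = σAT⁴ = 5.670×10⁻⁸×1.35918×10²³×(3237.99)⁴ = 8.47×10²⁹ W.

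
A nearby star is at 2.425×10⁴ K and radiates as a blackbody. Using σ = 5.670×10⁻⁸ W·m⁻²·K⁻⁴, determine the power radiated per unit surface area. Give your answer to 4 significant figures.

Stefan–Boltzmann: I = σT⁴ = 5.670×10⁻⁸ × (2.425×10⁴)⁴ = 1.961×10¹⁰ W/m².

I ≈ 1.961×10¹⁰ W/m²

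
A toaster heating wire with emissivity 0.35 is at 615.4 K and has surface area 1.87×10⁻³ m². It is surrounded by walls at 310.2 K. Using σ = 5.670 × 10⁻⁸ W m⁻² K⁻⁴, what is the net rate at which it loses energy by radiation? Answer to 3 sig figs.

Net loss ≈ 4.98 W

Area A = 1.87×10⁻³ m².
Net radiated power P_net = εσA(T⁴ − T₀⁴) = 0.35×5.670×10⁻⁸×1.87×10⁻³×(615.4⁴ − 310.2⁴).
T⁴ − T₀⁴ = 1.43427×10¹¹ − 9.25907×10⁹ = 1.34168×10¹¹ K⁴, so P_net = 4.98 W.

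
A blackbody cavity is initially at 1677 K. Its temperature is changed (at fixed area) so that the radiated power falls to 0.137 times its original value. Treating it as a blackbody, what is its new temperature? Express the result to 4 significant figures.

T₂ ≈ 1020 K

P ∝ T⁴, so T₂/T₁ = (P₂/P₁)^(1/4) = (0.137)^(1/4) = 0.608387.
T₂ = 1677 × 0.608387 = 1020 K.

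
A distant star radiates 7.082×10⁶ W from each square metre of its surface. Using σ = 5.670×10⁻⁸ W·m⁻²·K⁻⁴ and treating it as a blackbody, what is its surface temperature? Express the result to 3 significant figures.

T ≈ 3.34×10³ K

I = σT⁴, so T = (I/σ)^(1/4) = (7.082×10⁶/(5.670×10⁻⁸))^(1/4) = 3.34×10³ K.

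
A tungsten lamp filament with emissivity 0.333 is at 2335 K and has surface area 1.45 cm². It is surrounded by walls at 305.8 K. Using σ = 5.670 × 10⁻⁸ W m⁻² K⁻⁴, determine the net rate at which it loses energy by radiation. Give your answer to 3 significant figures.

Area A = 1.45 cm² = 1.45×10⁻⁴ m².
Net radiated power P_net = εσA(T⁴ − T₀⁴) = 0.333×5.670×10⁻⁸×1.45×10⁻⁴×(2335⁴ − 305.8⁴).
T⁴ − T₀⁴ = 2.97268×10¹³ − 8.74480×10⁹ = 2.97181×10¹³ K⁴, so P_net = 81.4 W.

Net loss ≈ 81.4 W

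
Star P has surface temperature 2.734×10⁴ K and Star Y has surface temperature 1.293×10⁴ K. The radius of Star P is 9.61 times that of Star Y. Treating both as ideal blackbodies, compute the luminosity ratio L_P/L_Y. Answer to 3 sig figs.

L ∝ R²T⁴, so L_P/L_Y = (R_P/R_Y)²(T_P/T_Y)⁴ = (9.61)² × (2.734×10⁴/1.293×10⁴)⁴ = 92.3521 × 19.9894 = 1.85×10³.

L_P/L_Y ≈ 1.85×10³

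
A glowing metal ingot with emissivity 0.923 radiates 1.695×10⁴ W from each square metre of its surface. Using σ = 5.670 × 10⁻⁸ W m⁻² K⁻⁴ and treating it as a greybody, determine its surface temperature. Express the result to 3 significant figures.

T ≈ 754 K

I = εσT⁴, so T = (I/εσ)^(1/4) = (1.695×10⁴/(0.923×5.670×10⁻⁸))^(1/4) = 754 K.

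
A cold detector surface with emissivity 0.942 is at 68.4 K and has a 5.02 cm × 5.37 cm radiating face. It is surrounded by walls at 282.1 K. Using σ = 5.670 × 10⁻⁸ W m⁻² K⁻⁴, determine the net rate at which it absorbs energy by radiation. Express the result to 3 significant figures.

Net gain ≈ 0.909 W

Area A = 0.0502 × 0.0537 = 2.69574×10⁻³ m².
Net radiated power P_net = εσA(T⁴ − T₀⁴) = 0.942×5.670×10⁻⁸×2.69574×10⁻³×(68.4⁴ − 282.1⁴).
T⁴ − T₀⁴ = 2.18889×10⁷ − 6.33304×10⁹ = -6.31115×10⁹ K⁴, so P_net = -0.909 W — negative, meaning a net gain of 0.909 W.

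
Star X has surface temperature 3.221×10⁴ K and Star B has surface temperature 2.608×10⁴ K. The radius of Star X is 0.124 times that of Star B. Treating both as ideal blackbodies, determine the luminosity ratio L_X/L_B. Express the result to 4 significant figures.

L ∝ R²T⁴, so L_X/L_B = (R_X/R_B)²(T_X/T_B)⁴ = (0.124)² × (3.221×10⁴/2.608×10⁴)⁴ = 0.015376 × 2.32666 = 0.03577.

L_X/L_B ≈ 0.03577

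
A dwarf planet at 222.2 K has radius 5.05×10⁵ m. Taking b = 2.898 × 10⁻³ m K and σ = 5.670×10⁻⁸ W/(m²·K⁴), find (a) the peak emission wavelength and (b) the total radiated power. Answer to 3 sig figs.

(a) λ_max = b/T = 2.898×10⁻³/222.2 = 1.304×10⁻⁵ m = 13.0 μm.
Surface area A = 4πR² = 4π(5.05×10⁵ m)² = 3.20474×10¹² m².
(b) P = σAT⁴ = 5.670×10⁻⁸×3.20474×10¹²×(222.2)⁴ = 4.43×10¹⁴ W.

λ_max ≈ 13.0 μm; P ≈ 4.43×10¹⁴ W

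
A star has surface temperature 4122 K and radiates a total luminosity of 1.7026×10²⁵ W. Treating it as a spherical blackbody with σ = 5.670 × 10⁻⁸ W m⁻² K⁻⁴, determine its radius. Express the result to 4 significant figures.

R ≈ 2.877×10⁸ m

L = 4πR²σT⁴ ⇒ R = √(L/(4πσT⁴)).
σT⁴ = 1.63687×10⁷ W/m², so R = √(1.7026×10²⁵/(4π×1.63687×10⁷)) = 2.877×10⁸ m.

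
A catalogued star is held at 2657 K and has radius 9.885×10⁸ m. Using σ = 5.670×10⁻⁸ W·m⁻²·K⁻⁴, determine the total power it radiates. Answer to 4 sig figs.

P ≈ 3.470×10²⁵ W

Surface area A = 4πR² = 4π(9.885×10⁸ m)² = 1.22790×10¹⁹ m².
P = σAT⁴ = 5.670×10⁻⁸ × 1.22790×10¹⁹ × (2657)⁴ = 3.470×10²⁵ W.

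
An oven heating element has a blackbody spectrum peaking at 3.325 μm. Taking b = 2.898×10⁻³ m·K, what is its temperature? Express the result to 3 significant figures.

T ≈ 872 K

Wien's law gives T = b/λ_max = (2.898×10⁻³ m·K)/(3.325×10⁻⁶ m) = 872 K.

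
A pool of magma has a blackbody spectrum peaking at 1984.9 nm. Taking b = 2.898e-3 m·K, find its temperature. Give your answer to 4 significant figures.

Wien's law gives T = b/λ_max = (2.898×10⁻³ m·K)/(1.9849×10⁻⁶ m) = 1460 K.

T ≈ 1460 K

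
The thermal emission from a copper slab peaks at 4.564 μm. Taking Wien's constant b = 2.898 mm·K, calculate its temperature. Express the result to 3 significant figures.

T ≈ 635 K

Wien's law gives T = b/λ_max = (2.898×10⁻³ m·K)/(4.564×10⁻⁶ m) = 635 K.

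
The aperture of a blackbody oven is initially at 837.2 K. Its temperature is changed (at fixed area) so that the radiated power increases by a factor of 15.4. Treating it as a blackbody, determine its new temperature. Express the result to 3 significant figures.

T₂ ≈ 1.66×10³ K

P ∝ T⁴, so T₂/T₁ = (P₂/P₁)^(1/4) = (15.4)^(1/4) = 1.98098.
T₂ = 837.2 × 1.98098 = 1.66×10³ K.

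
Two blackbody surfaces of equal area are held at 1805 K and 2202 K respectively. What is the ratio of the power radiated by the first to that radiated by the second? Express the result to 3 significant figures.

P₁/P₂ ≈ 0.451

With equal areas, P₁/P₂ = (T₁/T₂)⁴ = (1805/2202)⁴ = 0.451.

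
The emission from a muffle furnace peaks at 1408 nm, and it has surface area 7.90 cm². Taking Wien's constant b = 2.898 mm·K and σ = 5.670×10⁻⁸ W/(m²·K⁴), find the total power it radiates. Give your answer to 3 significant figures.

P ≈ 804 W

Wien's law: T = b/λ_max = 2.898×10⁻³/1.408×10⁻⁶ = 2058.24 K.
Area A = 7.90 cm² = 7.90×10⁻⁴ m².
Then P = σAT⁴ = 5.670×10⁻⁸×7.90×10⁻⁴×(2058.24)⁴ = 804 W.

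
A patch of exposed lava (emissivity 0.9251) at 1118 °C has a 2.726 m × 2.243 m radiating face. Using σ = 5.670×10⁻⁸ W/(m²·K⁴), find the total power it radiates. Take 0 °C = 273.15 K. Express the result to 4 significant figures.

P ≈ 1.201×10⁶ W

T = 1118 °C + 273.15 = 1391.15 K.
Area A = 2.726 × 2.243 = 6.11442 m².
P = εσAT⁴ = 0.9251 × 5.670×10⁻⁸ × 6.11442 × (1391.15)⁴ = 1.201×10⁶ W.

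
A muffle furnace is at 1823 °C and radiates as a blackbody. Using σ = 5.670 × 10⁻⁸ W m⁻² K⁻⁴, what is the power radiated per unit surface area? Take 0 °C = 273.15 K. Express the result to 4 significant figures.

T = 1823 °C + 273.15 = 2096.15 K.
Stefan–Boltzmann: I = σT⁴ = 5.670×10⁻⁸ × (2096.15)⁴ = 1.095×10⁶ W/m².

I ≈ 1.095×10⁶ W/m²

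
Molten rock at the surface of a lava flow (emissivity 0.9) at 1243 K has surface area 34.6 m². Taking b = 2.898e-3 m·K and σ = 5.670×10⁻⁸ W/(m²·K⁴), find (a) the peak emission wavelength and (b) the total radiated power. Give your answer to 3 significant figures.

λ_max ≈ 2.33 μm; P ≈ 4.21×10⁶ W

(a) λ_max = b/T = 2.898×10⁻³/1243 = 2.331×10⁻⁶ m = 2.33 μm.
Area A = 34.6 m².
(b) P = εσAT⁴ = 0.9×5.670×10⁻⁸×34.6×(1243)⁴ = 4.21×10⁶ W.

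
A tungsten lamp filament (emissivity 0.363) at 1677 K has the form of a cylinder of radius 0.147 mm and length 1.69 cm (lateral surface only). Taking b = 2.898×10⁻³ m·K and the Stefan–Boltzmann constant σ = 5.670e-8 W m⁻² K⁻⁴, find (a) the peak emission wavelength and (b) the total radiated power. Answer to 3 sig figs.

(a) λ_max = b/T = 2.898×10⁻³/1677 = 1.728×10⁻⁶ m = 1.73 μm.
Lateral area A = 2πrL = 2π×1.47×10⁻⁴×0.0169 = 1.56093×10⁻⁵ m².
(b) P = εσAT⁴ = 0.363×5.670×10⁻⁸×1.56093×10⁻⁵×(1677)⁴ = 2.54 W.

λ_max ≈ 1.73 μm; P ≈ 2.54 W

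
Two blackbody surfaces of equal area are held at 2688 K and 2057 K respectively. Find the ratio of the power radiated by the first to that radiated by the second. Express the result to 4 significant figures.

With equal areas, P₁/P₂ = (T₁/T₂)⁴ = (2688/2057)⁴ = 2.916.

P₁/P₂ ≈ 2.916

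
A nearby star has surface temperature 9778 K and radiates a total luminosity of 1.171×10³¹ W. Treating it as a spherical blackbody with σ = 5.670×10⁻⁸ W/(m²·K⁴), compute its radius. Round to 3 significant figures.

R ≈ 4.24×10¹⁰ m

L = 4πR²σT⁴ ⇒ R = √(L/(4πσT⁴)).
σT⁴ = 5.18302×10⁸ W/m², so R = √(1.171×10³¹/(4π×5.18302×10⁸)) = 4.24×10¹⁰ m.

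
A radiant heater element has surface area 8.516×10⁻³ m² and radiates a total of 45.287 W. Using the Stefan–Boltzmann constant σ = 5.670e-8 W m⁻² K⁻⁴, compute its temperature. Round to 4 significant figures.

Area A = 8.516×10⁻³ m².
P = σAT⁴ ⇒ T = (P/(σA))^(1/4) = (45.287/(5.670×10⁻⁸×8.516×10⁻³))^(1/4) = 553.4 K.

T ≈ 553.4 K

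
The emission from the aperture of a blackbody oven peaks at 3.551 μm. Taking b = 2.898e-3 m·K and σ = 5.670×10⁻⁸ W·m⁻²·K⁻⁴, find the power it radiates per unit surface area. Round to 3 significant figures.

Wien's law: T = b/λ_max = 2.898×10⁻³/3.551×10⁻⁶ = 816.108 K.
Then I = σT⁴ = 5.670×10⁻⁸×(816.108)⁴ = 2.52×10⁴ W/m².

I ≈ 2.52×10⁴ W/m²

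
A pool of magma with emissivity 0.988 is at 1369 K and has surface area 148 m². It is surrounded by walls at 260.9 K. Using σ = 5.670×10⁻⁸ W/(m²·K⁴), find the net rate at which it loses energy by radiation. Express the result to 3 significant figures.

Area A = 148 m².
Net radiated power P_net = εσA(T⁴ − T₀⁴) = 0.988×5.670×10⁻⁸×148×(1369⁴ − 260.9⁴).
T⁴ − T₀⁴ = 3.51248×10¹² − 4.63336×10⁹ = 3.50785×10¹² K⁴, so P_net = 2.91×10⁷ W.

Net loss ≈ 2.91×10⁷ W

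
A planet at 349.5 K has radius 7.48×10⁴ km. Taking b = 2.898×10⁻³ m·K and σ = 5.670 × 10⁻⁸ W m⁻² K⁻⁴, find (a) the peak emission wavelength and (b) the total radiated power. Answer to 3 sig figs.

λ_max ≈ 8.29 μm; P ≈ 5.95×10¹⁹ W

(a) λ_max = b/T = 2.898×10⁻³/349.5 = 8.292×10⁻⁶ m = 8.29 μm.
Surface area A = 4πR² = 4π(7.48×10⁷ m)² = 7.03093×10¹⁶ m².
(b) P = σAT⁴ = 5.670×10⁻⁸×7.03093×10¹⁶×(349.5)⁴ = 5.95×10¹⁹ W.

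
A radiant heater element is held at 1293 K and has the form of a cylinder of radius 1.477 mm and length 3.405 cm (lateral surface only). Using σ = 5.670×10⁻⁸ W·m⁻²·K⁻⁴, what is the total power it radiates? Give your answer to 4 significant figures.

Lateral area A = 2πrL = 2π×1.477×10⁻³×0.03405 = 3.15993×10⁻⁴ m².
P = σAT⁴ = 5.670×10⁻⁸ × 3.15993×10⁻⁴ × (1293)⁴ = 50.08 W.

P ≈ 50.08 W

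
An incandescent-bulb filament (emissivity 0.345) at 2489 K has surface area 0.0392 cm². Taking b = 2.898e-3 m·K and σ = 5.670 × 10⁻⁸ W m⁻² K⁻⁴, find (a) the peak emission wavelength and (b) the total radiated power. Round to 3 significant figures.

λ_max ≈ 1.16×10³ nm; P ≈ 2.94 W

(a) λ_max = b/T = 2.898×10⁻³/2489 = 1.164×10⁻⁶ m = 1.16×10³ nm.
Area A = 0.0392 cm² = 3.92×10⁻⁶ m².
(b) P = εσAT⁴ = 0.345×5.670×10⁻⁸×3.92×10⁻⁶×(2489)⁴ = 2.94 W.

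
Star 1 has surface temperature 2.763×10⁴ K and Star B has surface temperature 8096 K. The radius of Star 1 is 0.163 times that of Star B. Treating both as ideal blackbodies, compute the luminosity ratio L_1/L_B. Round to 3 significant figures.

L ∝ R²T⁴, so L_1/L_B = (R_1/R_B)²(T_1/T_B)⁴ = (0.163)² × (2.763×10⁴/8096)⁴ = 0.026569 × 135.657 = 3.60.

L_1/L_B ≈ 3.60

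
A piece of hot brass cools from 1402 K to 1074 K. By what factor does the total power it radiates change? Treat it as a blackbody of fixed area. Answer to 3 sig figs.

P ∝ T⁴, so P₂/P₁ = (T₂/T₁)⁴ = (1074/1402)⁴ = (0.766049)⁴ = 0.344.

P₂/P₁ ≈ 0.344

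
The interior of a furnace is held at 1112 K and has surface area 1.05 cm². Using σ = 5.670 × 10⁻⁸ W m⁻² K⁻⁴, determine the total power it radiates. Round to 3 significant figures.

P ≈ 9.10 W

Area A = 1.05 cm² = 1.05×10⁻⁴ m².
P = σAT⁴ = 5.670×10⁻⁸ × 1.05×10⁻⁴ × (1112)⁴ = 9.10 W.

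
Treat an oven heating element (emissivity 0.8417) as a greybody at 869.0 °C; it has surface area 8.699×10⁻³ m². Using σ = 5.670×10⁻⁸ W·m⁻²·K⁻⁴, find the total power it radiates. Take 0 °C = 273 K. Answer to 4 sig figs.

P ≈ 706.1 W

T = 869.0 °C + 273 = 1142.0 K.
Area A = 8.699×10⁻³ m².
P = εσAT⁴ = 0.8417 × 5.670×10⁻⁸ × 8.699×10⁻³ × (1142.0)⁴ = 706.1 W.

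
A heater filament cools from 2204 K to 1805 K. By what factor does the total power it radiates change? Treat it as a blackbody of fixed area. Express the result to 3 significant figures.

P₂/P₁ ≈ 0.450

P ∝ T⁴, so P₂/P₁ = (T₂/T₁)⁴ = (1805/2204)⁴ = (0.818966)⁴ = 0.450.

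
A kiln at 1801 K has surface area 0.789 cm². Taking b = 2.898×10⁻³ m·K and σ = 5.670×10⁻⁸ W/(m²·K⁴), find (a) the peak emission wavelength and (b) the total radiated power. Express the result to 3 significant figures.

λ_max ≈ 1.61×10³ nm; P ≈ 47.1 W

(a) λ_max = b/T = 2.898×10⁻³/1801 = 1.609×10⁻⁶ m = 1.61×10³ nm.
Area A = 0.789 cm² = 7.89×10⁻⁵ m².
(b) P = σAT⁴ = 5.670×10⁻⁸×7.89×10⁻⁵×(1801)⁴ = 47.1 W.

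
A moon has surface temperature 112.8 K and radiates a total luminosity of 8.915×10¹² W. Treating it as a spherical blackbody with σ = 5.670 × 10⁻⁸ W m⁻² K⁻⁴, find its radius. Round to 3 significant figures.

L = 4πR²σT⁴ ⇒ R = √(L/(4πσT⁴)).
σT⁴ = 9.17951 W/m², so R = √(8.915×10¹²/(4π×9.17951)) = 2.78×10⁵ m.

R ≈ 2.78×10⁵ m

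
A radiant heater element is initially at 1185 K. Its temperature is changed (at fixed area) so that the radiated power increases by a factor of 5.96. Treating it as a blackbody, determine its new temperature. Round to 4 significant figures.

P ∝ T⁴, so T₂/T₁ = (P₂/P₁)^(1/4) = (5.96)^(1/4) = 1.56247.
T₂ = 1185 × 1.56247 = 1852 K.

T₂ ≈ 1852 K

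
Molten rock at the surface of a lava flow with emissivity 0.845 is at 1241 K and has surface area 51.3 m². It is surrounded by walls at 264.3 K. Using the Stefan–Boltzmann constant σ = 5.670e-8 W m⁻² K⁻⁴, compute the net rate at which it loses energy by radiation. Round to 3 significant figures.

Net loss ≈ 5.82×10⁶ W

Area A = 51.3 m².
Net radiated power P_net = εσA(T⁴ − T₀⁴) = 0.845×5.670×10⁻⁸×51.3×(1241⁴ − 264.3⁴).
T⁴ − T₀⁴ = 2.37185×10¹² − 4.87965×10⁹ = 2.36697×10¹² K⁴, so P_net = 5.82×10⁶ W.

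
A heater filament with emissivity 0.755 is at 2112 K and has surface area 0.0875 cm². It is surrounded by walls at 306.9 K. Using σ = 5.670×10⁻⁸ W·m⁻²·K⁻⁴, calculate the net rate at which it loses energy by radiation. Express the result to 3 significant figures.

Area A = 0.0875 cm² = 8.75×10⁻⁶ m².
Net radiated power P_net = εσA(T⁴ − T₀⁴) = 0.755×5.670×10⁻⁸×8.75×10⁻⁶×(2112⁴ − 306.9⁴).
T⁴ − T₀⁴ = 1.98965×10¹³ − 8.87131×10⁹ = 1.98876×10¹³ K⁴, so P_net = 7.45 W.

Net loss ≈ 7.45 W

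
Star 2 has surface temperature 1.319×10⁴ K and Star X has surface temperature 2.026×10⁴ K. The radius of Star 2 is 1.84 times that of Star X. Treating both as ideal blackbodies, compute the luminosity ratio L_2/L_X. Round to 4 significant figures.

L ∝ R²T⁴, so L_2/L_X = (R_2/R_X)²(T_2/T_X)⁴ = (1.84)² × (1.319×10⁴/2.026×10⁴)⁴ = 3.3856 × 0.179648 = 0.6082.

L_2/L_X ≈ 0.6082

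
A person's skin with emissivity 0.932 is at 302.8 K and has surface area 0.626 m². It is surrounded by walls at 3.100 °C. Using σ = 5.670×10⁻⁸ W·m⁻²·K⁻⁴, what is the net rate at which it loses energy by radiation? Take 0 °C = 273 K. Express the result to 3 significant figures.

Net loss ≈ 85.9 W

Surroundings: T = 3.100 °C + 273 = 276.100 K.
Area A = 0.626 m².
Net radiated power P_net = εσA(T⁴ − T₀⁴) = 0.932×5.670×10⁻⁸×0.626×(302.8⁴ − 276.100⁴).
T⁴ − T₀⁴ = 8.40666×10⁹ − 5.81120×10⁹ = 2.59546×10⁹ K⁴, so P_net = 85.9 W.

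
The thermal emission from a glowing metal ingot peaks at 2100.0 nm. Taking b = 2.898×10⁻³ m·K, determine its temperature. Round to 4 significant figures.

T ≈ 1380 K

Wien's law gives T = b/λ_max = (2.898×10⁻³ m·K)/(2.1000×10⁻⁶ m) = 1380 K.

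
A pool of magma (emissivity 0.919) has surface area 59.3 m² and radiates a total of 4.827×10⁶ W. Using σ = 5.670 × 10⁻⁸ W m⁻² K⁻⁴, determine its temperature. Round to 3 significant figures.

T ≈ 1.12×10³ K

Area A = 59.3 m².
P = εσAT⁴ ⇒ T = (P/(εσA))^(1/4) = (4.827×10⁶/(0.919×5.670×10⁻⁸×59.3))^(1/4) = 1.12×10³ K.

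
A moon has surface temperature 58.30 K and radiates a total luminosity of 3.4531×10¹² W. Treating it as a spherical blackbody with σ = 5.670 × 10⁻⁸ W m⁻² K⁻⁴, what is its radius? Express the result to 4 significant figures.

L = 4πR²σT⁴ ⇒ R = √(L/(4πσT⁴)).
σT⁴ = 0.655024 W/m², so R = √(3.4531×10¹²/(4π×0.655024)) = 6.477×10⁵ m.

R ≈ 6.477×10⁵ m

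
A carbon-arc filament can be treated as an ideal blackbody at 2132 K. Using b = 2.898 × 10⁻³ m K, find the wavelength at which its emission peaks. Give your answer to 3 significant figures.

Wien's displacement law: λ_max = b/T = (2.898×10⁻³ m·K)/(2132 K) = 1.359×10⁻⁶ m.
That is 1.36×10³ nm, in the infrared range.

λ_max ≈ 1.36×10³ nm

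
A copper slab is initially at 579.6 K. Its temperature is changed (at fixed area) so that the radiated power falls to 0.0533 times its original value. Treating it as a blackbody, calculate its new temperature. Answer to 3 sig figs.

P ∝ T⁴, so T₂/T₁ = (P₂/P₁)^(1/4) = (0.0533)^(1/4) = 0.480487.
T₂ = 579.6 × 0.480487 = 278 K.

T₂ ≈ 278 K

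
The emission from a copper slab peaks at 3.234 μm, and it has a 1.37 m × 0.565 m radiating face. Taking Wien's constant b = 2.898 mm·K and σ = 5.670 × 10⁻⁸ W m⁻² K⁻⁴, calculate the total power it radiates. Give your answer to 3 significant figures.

Wien's law: T = b/λ_max = 2.898×10⁻³/3.234×10⁻⁶ = 896.104 K.
Area A = 1.37 × 0.565 = 0.77405 m².
Then P = σAT⁴ = 5.670×10⁻⁸×0.77405×(896.104)⁴ = 2.83×10⁴ W.

P ≈ 2.83×10⁴ W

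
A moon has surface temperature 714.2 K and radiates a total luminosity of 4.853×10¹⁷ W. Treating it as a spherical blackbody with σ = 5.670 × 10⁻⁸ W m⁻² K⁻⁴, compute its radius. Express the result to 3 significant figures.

L = 4πR²σT⁴ ⇒ R = √(L/(4πσT⁴)).
σT⁴ = 14752.4 W/m², so R = √(4.853×10¹⁷/(4π×14752.4)) = 1.62×10⁶ m.

R ≈ 1.62×10⁶ m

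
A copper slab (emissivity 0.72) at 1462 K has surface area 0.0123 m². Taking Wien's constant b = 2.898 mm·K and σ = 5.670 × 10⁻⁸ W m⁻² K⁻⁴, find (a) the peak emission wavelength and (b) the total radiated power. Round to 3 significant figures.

λ_max ≈ 1.98×10³ nm; P ≈ 2.29×10³ W

(a) λ_max = b/T = 2.898×10⁻³/1462 = 1.982×10⁻⁶ m = 1.98×10³ nm.
Area A = 0.0123 m².
(b) P = εσAT⁴ = 0.72×5.670×10⁻⁸×0.0123×(1462)⁴ = 2.29×10³ W.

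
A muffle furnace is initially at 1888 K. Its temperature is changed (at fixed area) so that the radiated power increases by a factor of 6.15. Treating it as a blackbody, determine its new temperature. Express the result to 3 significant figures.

T₂ ≈ 2.97×10³ K

P ∝ T⁴, so T₂/T₁ = (P₂/P₁)^(1/4) = (6.15)^(1/4) = 1.57478.
T₂ = 1888 × 1.57478 = 2.97×10³ K.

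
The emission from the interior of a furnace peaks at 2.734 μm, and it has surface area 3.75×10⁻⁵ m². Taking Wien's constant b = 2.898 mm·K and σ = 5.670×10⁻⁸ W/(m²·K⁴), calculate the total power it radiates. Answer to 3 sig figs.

P ≈ 2.68 W

Wien's law: T = b/λ_max = 2.898×10⁻³/2.734×10⁻⁶ = 1059.99 K.
Area A = 3.75×10⁻⁵ m².
Then P = σAT⁴ = 5.670×10⁻⁸×3.75×10⁻⁵×(1059.99)⁴ = 2.68 W.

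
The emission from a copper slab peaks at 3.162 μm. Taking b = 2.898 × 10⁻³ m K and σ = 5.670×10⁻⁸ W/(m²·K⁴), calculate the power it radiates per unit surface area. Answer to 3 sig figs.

Wien's law: T = b/λ_max = 2.898×10⁻³/3.162×10⁻⁶ = 916.509 K.
Then I = σT⁴ = 5.670×10⁻⁸×(916.509)⁴ = 4.00×10⁴ W/m².

I ≈ 4.00×10⁴ W/m²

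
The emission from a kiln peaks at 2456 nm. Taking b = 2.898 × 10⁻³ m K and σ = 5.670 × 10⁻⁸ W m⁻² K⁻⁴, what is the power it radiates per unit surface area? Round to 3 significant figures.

Wien's law: T = b/λ_max = 2.898×10⁻³/2.456×10⁻⁶ = 1179.97 K.
Then I = σT⁴ = 5.670×10⁻⁸×(1179.97)⁴ = 1.10×10⁵ W/m².

I ≈ 1.10×10⁵ W/m²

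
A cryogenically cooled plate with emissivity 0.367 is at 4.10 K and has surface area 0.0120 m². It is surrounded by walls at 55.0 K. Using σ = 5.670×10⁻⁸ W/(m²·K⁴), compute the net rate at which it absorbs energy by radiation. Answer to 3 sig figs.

Area A = 0.0120 m².
Net radiated power P_net = εσA(T⁴ − T₀⁴) = 0.367×5.670×10⁻⁸×0.0120×(4.10⁴ − 55.0⁴).
T⁴ − T₀⁴ = 282.576 − 9.15062×10⁶ = -9.15034×10⁶ K⁴, so P_net = -2.28×10⁻³ W — negative, meaning a net gain of 2.28×10⁻³ W.

Net gain ≈ 2.28×10⁻³ W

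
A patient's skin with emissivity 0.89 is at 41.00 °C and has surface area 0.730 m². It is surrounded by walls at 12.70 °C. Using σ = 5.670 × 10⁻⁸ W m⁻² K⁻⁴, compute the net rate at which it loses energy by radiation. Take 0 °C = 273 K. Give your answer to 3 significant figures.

Net loss ≈ 113 W

T = 41.00 °C + 273 = 314.00 K.
Surroundings: T = 12.70 °C + 273 = 285.70 K.
Area A = 0.730 m².
Net radiated power P_net = εσA(T⁴ − T₀⁴) = 0.89×5.670×10⁻⁸×0.730×(314.00⁴ − 285.70⁴).
T⁴ − T₀⁴ = 9.72117×10⁹ − 6.66256×10⁹ = 3.05861×10⁹ K⁴, so P_net = 113 W.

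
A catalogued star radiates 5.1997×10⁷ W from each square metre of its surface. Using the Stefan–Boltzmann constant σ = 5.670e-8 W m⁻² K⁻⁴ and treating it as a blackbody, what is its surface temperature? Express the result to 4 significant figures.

I = σT⁴, so T = (I/σ)^(1/4) = (5.1997×10⁷/(5.670×10⁻⁸))^(1/4) = 5503 K.

T ≈ 5503 K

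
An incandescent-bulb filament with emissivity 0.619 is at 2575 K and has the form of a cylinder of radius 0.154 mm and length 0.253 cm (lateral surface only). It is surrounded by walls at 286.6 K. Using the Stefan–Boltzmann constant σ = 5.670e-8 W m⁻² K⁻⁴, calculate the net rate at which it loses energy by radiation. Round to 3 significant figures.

Net loss ≈ 3.78 W

Lateral area A = 2πrL = 2π×1.54×10⁻⁴×2.53×10⁻³ = 2.44805×10⁻⁶ m².
Net radiated power P_net = εσA(T⁴ − T₀⁴) = 0.619×5.670×10⁻⁸×2.44805×10⁻⁶×(2575⁴ − 286.6⁴).
T⁴ − T₀⁴ = 4.39652×10¹³ − 6.74691×10⁹ = 4.39585×10¹³ K⁴, so P_net = 3.78 W.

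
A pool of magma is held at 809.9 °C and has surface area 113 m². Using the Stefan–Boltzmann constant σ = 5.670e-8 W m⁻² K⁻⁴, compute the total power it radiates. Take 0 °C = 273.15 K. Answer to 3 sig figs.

P ≈ 8.82×10⁶ W

T = 809.9 °C + 273.15 = 1083.05 K.
Area A = 113 m².
P = σAT⁴ = 5.670×10⁻⁸ × 113 × (1083.05)⁴ = 8.82×10⁶ W.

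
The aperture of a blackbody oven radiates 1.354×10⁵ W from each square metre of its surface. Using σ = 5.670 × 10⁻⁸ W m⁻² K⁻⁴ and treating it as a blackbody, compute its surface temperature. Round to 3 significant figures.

T ≈ 1.24×10³ K

I = σT⁴, so T = (I/σ)^(1/4) = (1.354×10⁵/(5.670×10⁻⁸))^(1/4) = 1.24×10³ K.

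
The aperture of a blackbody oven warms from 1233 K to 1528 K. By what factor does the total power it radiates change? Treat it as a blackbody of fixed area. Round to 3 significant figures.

P₂/P₁ ≈ 2.36

P ∝ T⁴, so P₂/P₁ = (T₂/T₁)⁴ = (1528/1233)⁴ = (1.23925)⁴ = 2.36.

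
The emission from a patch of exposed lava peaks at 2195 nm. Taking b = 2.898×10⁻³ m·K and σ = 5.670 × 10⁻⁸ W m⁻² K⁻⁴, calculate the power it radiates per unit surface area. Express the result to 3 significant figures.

Wien's law: T = b/λ_max = 2.898×10⁻³/2.195×10⁻⁶ = 1320.27 K.
Then I = σT⁴ = 5.670×10⁻⁸×(1320.27)⁴ = 1.72×10⁵ W/m².

I ≈ 1.72×10⁵ W/m²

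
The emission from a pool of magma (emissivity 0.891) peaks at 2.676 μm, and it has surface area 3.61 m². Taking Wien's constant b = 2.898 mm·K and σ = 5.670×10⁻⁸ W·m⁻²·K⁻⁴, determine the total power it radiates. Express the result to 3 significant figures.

Wien's law: T = b/λ_max = 2.898×10⁻³/2.676×10⁻⁶ = 1082.96 K.
Area A = 3.61 m².
Then P = εσAT⁴ = 0.891×5.670×10⁻⁸×3.61×(1082.96)⁴ = 2.51×10⁵ W.

P ≈ 2.51×10⁵ W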